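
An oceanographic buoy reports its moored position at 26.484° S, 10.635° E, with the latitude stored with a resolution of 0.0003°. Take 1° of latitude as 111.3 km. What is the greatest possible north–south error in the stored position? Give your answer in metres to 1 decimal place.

16.7 metres

With a 0.0003° grid the true value lies within half a step, ±0.0003°/2 = ±0.00015°, of the stored one.
North–south distance: 0.00015° × 111300 m/° = 16.695 m.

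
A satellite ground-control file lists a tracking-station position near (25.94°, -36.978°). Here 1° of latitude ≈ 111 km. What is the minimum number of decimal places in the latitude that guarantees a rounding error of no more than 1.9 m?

5

One degree of latitude covers 111000 m.
N decimal places → at most half a unit in the last place, 0.5 × 10⁻ᴺ° = 111000/2 × 10⁻ᴺ m.
Setting 55500 × 10⁻ᴺ ≤ 1.9 gives 10ᴺ ≥ 2.921e+04, i.e. N ≥ 4.47.
So 5 decimal places suffice (0.555 m); 4 would allow up to 5.55 m.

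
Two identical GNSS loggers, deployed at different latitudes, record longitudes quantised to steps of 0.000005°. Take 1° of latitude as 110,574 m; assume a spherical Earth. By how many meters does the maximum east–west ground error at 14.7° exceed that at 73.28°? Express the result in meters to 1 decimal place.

0.2 meters

With a 0.000005° grid the true value lies within half a step, ±0.000005°/2 = ±2.5e-06°, of the stored one.
Error at 14.7° = 2.5e-06° × 110574 × cos 14.7° ≈ 0.27643 × 0.9673 = 0.26739 m.
Error at 73.28° = 2.5e-06° × 110574 × cos 73.28° ≈ 0.27643 × 0.2877 = 0.079529 m.
So the lower-latitude error exceeds the higher by 0.26739 − 0.079529 = 0.18786 m.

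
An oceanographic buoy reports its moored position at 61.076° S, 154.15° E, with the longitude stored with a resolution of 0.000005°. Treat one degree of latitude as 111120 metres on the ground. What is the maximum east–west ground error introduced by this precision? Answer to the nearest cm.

13 cm

With a 0.000005° grid the true value lies within half a step, ±0.000005°/2 = ±2.5e-06°, of the stored one.
One degree of longitude at 61.076° is 111120 × cos 61.076° ≈ 111120 × 0.4836 = 53743.1 m.
Maximum E–W displacement: 2.5e-06 × 53743.1 = 0.134358 m.
That is 0.134358 m = 13.436 cm.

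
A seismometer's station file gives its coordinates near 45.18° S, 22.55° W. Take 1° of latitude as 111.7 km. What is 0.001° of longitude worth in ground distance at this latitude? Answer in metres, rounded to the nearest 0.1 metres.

0.001° of longitude at 45.18° is 0.001 × 111700 × cos 45.18° ≈ 0.001 × 78735.3 = 78.7353 m.

78.7 metres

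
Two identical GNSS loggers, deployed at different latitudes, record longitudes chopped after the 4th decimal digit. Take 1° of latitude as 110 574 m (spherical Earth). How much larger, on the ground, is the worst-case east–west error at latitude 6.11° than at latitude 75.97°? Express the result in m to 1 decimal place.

Truncating at 4 decimal places can drop up to a full unit in the last place, so the longitude may be off by as much as 0.0001°.
Error at 6.11° = 0.0001° × 110574 × cos 6.11° ≈ 11.057 × 0.9943 = 10.995 m.
Error at 75.97° = 0.0001° × 110574 × cos 75.97° ≈ 11.057 × 0.2424 = 2.6806 m.
So the lower-latitude error exceeds the higher by 10.995 − 2.6806 = 8.3139 m.

8.3 m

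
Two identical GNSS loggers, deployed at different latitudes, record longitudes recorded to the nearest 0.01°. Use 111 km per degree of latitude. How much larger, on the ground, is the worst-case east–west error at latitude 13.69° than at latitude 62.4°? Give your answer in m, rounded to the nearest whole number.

282 m

Rounding to 2 decimal places leaves the longitude within ±0.005° of the true value.
Error at 13.69° = 0.005° × 111000 × cos 13.69° ≈ 555 × 0.9716 = 539.23 m.
Error at 62.4° = 0.005° × 111000 × cos 62.4° ≈ 555 × 0.4633 = 257.13 m.
Difference: 539.23 − 257.13 = 282.1 m.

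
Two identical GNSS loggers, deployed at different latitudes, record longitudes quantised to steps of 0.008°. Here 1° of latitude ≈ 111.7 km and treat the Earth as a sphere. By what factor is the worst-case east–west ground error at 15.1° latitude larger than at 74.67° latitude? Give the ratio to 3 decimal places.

With a 0.008° grid the true value lies within half a step, ±0.008°/2 = ±0.004°, of the stored one.
At 15.1°: 0.004° × 111700 × cos 15.1° = 0.004 × 111700 × 0.9655 ≈ 431.37 m.
At 74.67°: 0.004° × 111700 × cos 74.67° = 0.004 × 111700 × 0.2644 ≈ 118.12 m.
Ratio: 431.37 / 118.12 = cos 15.1° / cos 74.67° ≈ 3.6519.

3.652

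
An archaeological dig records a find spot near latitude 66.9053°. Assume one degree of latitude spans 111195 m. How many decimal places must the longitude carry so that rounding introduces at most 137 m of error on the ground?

3 decimal places

At 66.9053° one degree of longitude covers 111195 × cos 66.9053° ≈ 111195 × 0.3923 ≈ 43616.5 m.
N decimal places → at most half a unit in the last place, 0.5 × 10⁻ᴺ° = 43616.5/2 × 10⁻ᴺ m.
Setting 21808.2 × 10⁻ᴺ ≤ 137 gives 10ᴺ ≥ 159.2, i.e. N ≥ 2.20.
At 2 places the error can reach 218 m, but 3 places keeps it to 21.8 m.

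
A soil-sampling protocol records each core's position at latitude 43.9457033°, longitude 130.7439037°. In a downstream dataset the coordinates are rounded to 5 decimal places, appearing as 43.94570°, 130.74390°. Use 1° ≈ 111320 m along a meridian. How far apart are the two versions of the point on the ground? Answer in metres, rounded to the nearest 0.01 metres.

0.47 metres

Δlat = 43.9457033 − 43.94570 = +0.0000033°; Δlon = 130.7439037 − 130.74390 = +0.0000037°.
N–S: 0.0000033° × 111320 m/° = 0.367356 m.
E–W at 43.9457°: 0.0000037° × 111320 × cos 43.9457° = 0.0000037 × 111320 × 0.7200 ≈ 0.296556 m.
Distance: √(0.367356² + 0.296556²) ≈ 0.472118 m.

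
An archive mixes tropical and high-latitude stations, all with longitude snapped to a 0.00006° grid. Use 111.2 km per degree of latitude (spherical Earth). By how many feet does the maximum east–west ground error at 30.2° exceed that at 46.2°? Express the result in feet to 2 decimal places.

1.88 feet

With a 0.00006° grid the true value lies within half a step, ±0.00006°/2 = ±3e-05°, of the stored one.
At 30.2°: 3e-05° × 111200 × cos 30.2° = 3e-05 × 111200 × 0.8643 ≈ 2.8832 m.
Error at 46.2° = 3e-05° × 111200 × cos 46.2° ≈ 3.336 × 0.6921 = 2.309 m.
Difference: 2.8832 − 2.309 = 0.57423 m.
Converting: 0.574231 m × 3.2808 ft/m ≈ 1.884 ft.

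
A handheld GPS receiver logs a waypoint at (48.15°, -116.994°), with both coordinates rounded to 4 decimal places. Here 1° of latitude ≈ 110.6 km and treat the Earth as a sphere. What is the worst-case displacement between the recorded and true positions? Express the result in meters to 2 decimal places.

6.65 meters

Rounding to 4 decimal places leaves each coordinate within ±5e-05° of the true value.
N–S: 5e-05° × 110600 m/° = 5.53 m.
East–west component at 48.15°: 5e-05° × 110600 × cos 48.15° ≈ 5e-05 × 73790.4 ≈ 3.68952 m.
The two errors are perpendicular, so the maximum displacement is √(5.53² + 3.68952²) ≈ 6.64782 m.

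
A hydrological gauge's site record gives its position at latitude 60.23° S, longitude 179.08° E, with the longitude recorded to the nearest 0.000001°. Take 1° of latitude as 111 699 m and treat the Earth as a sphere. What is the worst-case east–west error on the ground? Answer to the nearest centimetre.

Rounding to 6 decimal places leaves the longitude within ±5e-07° of the true value.
Parallels shrink by cos φ, so at 60.23° a degree of longitude is 111699 × 0.4965 ≈ 55460.7 m.
Maximum E–W displacement: 5e-07 × 55460.7 = 0.0277304 m.
That is 0.0277304 m = 2.773 cm.

3 centimetres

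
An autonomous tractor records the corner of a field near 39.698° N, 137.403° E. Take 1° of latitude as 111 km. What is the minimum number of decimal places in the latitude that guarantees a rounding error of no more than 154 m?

One degree of latitude covers 111000 m.
N decimal places → at most half a unit in the last place, 0.5 × 10⁻ᴺ° = 111000/2 × 10⁻ᴺ m.
Need 0.5 × 111000 × 10⁻ᴺ ≤ 154 → 10⁻ᴺ ≤ 2.775e-03, so N ≥ 2.56.
At 2 places the error can reach 555 m, but 3 places keeps it to 55.5 m.

3 decimal places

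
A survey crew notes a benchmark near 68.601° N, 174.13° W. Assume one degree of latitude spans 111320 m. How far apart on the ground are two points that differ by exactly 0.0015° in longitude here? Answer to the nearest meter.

61 meters

One degree of longitude here spans 111320 × cos 68.601° = 111320 × 0.3649 ≈ 40616.3 m; 0.0015° of that is 60.9244 m.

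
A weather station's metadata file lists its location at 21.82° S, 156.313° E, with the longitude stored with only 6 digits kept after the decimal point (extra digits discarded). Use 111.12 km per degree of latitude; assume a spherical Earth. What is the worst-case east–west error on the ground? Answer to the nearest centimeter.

Truncating at 6 decimal places can drop up to a full unit in the last place, so the longitude may be off by as much as 1e-06°.
At latitude 21.82° a degree of longitude spans 111120 m × cos 21.82° = 111120 × 0.9284 ≈ 103159 m.
Maximum E–W displacement: 1e-06 × 103159 = 0.103159 m.
That is 0.103159 m = 10.316 cm.

10 centimeters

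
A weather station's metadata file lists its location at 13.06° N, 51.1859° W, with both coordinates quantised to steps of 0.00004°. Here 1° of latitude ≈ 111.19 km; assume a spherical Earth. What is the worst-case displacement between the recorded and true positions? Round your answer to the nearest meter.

3 meters

With a 0.00004° grid the true value lies within half a step, ±0.00004°/2 = ±2e-05°, of the stored one.
Latitude error → 2e-05 × 111190 = 2.2238 m along the meridian.
East–west component at 13.06°: 2e-05° × 111190 × cos 13.06° ≈ 2e-05 × 108314 ≈ 2.16628 m.
The two errors are perpendicular, so the maximum displacement is √(2.2238² + 2.16628²) ≈ 3.10452 m.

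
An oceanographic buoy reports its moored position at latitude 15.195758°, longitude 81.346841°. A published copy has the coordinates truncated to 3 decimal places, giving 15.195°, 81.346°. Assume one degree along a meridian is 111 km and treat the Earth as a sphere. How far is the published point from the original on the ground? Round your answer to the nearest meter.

The latitude changed by +0.000758° and the longitude by +0.000841°.
North–south shift: 0.000758 × 111000 = 84.138 m.
East–west at this latitude: 0.000841° × 111000 × cos 15.195° ≈ 0.000841 × 107119 = 90.0874 m.
Combined displacement = (84.138² + 90.0874²)^½ ≈ 123.268 m.

123 meters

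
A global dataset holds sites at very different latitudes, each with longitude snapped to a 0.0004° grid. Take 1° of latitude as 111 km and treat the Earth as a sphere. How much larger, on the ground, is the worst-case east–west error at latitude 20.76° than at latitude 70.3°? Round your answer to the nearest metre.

With a 0.0004° grid the true value lies within half a step, ±0.0004°/2 = ±0.0002°, of the stored one.
Error at 20.76° = 0.0002° × 111000 × cos 20.76° ≈ 22.2 × 0.9351 = 20.759 m.
At 70.3°: 0.0002° × 111000 × cos 70.3° = 0.0002 × 111000 × 0.3371 ≈ 7.4835 m.
So the lower-latitude error exceeds the higher by 20.759 − 7.4835 = 13.275 m.

13 metres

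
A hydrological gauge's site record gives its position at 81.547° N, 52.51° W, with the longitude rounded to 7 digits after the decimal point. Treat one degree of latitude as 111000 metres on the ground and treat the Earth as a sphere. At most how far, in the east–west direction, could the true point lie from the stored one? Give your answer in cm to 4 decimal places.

0.0816 cm

Rounding to 7 decimal places leaves the longitude within ±5e-08° of the true value.
At latitude 81.547° a degree of longitude spans 111000 m × cos 81.547° = 111000 × 0.1470 ≈ 16316.8 m.
Maximum E–W displacement: 5e-08 × 16316.8 = 0.000815839 m.
That is 0.000815839 m = 0.081584 cm.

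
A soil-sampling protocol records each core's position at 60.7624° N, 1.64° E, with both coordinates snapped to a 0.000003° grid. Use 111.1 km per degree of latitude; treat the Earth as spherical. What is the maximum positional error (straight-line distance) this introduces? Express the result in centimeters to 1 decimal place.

With a 0.000003° grid the true value lies within half a step, ±0.000003°/2 = ±1.5e-06°, of the stored one.
North–south component: 1.5e-06° × 111100 = 0.16665 m.
Longitude error → 1.5e-06 × 111100 × cos 60.7624° = 1.5e-06 × 111100 × 0.4884 ≈ 0.0813973 m.
Combining orthogonally: (0.16665² + 0.0813973²)^½ ≈ 0.185466 m.
That is 0.185466 m = 18.547 cm.

18.5 centimeters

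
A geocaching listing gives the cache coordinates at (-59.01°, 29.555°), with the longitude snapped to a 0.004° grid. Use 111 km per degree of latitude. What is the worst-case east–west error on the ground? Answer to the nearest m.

With a 0.004° grid the true value lies within half a step, ±0.004°/2 = ±0.002°, of the stored one.
One degree of longitude at 59.01° is 111000 × cos 59.01° ≈ 111000 × 0.5149 = 57152.6 m.
East–west error: 0.002° × 57152.6 m/° ≈ 114.305 m.

114 m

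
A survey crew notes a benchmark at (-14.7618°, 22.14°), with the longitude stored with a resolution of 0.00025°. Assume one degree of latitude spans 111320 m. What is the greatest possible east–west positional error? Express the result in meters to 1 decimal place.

With a 0.00025° grid the true value lies within half a step, ±0.00025°/2 = ±0.000125°, of the stored one.
At latitude 14.7618° a degree of longitude spans 111320 m × cos 14.7618° = 111320 × 0.9670 ≈ 107646 m.
East–west error: 0.000125° × 107646 m/° ≈ 13.4557 m.

13.5 meters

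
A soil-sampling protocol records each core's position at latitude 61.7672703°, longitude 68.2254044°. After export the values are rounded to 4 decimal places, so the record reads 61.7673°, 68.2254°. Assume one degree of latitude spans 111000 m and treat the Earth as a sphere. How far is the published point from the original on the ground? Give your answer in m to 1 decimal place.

3.3 m

The latitude changed by -0.0000297° and the longitude by +0.0000044°.
North–south shift: -0.0000297 × 111000 = -3.2967 m.
E–W at 61.7673°: 0.0000044° × 111000 × cos 61.7673° = 0.0000044 × 111000 × 0.4731 ≈ 0.231039 m.
Hypotenuse of the two orthogonal shifts: √(3.2967² + 0.231039²) = 3.30479 m.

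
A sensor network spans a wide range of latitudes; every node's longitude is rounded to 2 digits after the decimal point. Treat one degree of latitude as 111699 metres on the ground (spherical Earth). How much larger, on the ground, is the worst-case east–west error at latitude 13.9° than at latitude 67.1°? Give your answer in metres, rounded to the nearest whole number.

325 metres

Rounding to 2 decimal places leaves the longitude within ±0.005° of the true value.
Error at 13.9° = 0.005° × 111699 × cos 13.9° ≈ 558.5 × 0.9707 = 542.14 m.
At 67.1°: 0.005° × 111699 × cos 67.1° = 0.005 × 111699 × 0.3891 ≈ 217.32 m.
So the lower-latitude error exceeds the higher by 542.14 − 217.32 = 324.82 m.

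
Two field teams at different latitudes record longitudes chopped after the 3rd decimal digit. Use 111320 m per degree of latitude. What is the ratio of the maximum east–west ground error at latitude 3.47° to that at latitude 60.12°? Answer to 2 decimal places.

2.00

Truncating at 3 decimal places can drop up to a full unit in the last place, so the longitude may be off by as much as 0.001°.
Error at 3.47° = 0.001° × 111320 × cos 3.47° ≈ 111.32 × 0.9982 = 111.12 m.
At 60.12°: 0.001° × 111320 × cos 60.12° = 0.001 × 111320 × 0.4982 ≈ 55.458 m.
Ratio: 111.12 / 55.458 = cos 3.47° / cos 60.12° ≈ 2.0036.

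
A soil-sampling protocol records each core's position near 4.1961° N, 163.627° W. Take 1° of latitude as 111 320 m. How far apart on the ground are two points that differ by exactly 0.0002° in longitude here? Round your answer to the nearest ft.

One degree of longitude here spans 111320 × cos 4.1961° = 111320 × 0.9973 ≈ 111022 m; 0.0002° of that is 22.2043 m.
In feet: 22.2043 m ÷ 0.3048 ≈ 72.849 ft.

73 ft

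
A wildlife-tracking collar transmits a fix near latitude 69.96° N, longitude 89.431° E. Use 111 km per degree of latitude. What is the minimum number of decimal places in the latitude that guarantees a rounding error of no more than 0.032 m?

One degree of latitude covers 111000 m.
Rounding to N decimal places gives at most 0.5 × 10⁻ᴺ degrees of error, i.e. 0.5 × 10⁻ᴺ × 111000 m.
Setting 55500 × 10⁻ᴺ ≤ 0.032 gives 10ᴺ ≥ 1.734e+06, i.e. N ≥ 6.24.
At 6 places the error can reach 0.0555 m, but 7 places keeps it to 0.00555 m.

7 decimal places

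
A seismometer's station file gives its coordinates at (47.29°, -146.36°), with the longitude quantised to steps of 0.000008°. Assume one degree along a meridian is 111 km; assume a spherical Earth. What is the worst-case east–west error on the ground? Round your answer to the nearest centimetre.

With a 0.000008° grid the true value lies within half a step, ±0.000008°/2 = ±4e-06°, of the stored one.
One degree of longitude at 47.29° is 111000 × cos 47.29° ≈ 111000 × 0.6783 = 75290 m.
So at most 4e-06° × 75290 ≈ 0.30116 m east–west.
That is 0.30116 m = 30.116 cm.

30 centimetres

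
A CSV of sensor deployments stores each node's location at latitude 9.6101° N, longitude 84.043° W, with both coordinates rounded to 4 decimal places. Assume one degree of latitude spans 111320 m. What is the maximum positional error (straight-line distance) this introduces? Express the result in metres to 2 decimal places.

7.82 metres

Rounding to 4 decimal places leaves each coordinate within ±5e-05° of the true value.
N–S: 5e-05° × 111320 m/° = 5.566 m.
Longitude error → 5e-05 × 111320 × cos 9.6101° = 5e-05 × 111320 × 0.9860 ≈ 5.48789 m.
Worst case both components are at the extreme and orthogonal: √(5.566² + 5.48789²) ≈ 7.81648 m.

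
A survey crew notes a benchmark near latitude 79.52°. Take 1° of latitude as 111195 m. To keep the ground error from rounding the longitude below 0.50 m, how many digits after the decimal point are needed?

5 decimal places

At 79.52° one degree of longitude covers 111195 × cos 79.52° ≈ 111195 × 0.1819 ≈ 20225.5 m.
With N decimal places the half-ulp bound is 0.5·10⁻ᴺ°, or 0.5·10⁻ᴺ × 20225.5 m on the ground.
Setting 10112.8 × 10⁻ᴺ ≤ 0.50 gives 10ᴺ ≥ 2.023e+04, i.e. N ≥ 4.31.
So 5 decimal places suffice (0.101 m); 4 would allow up to 1.01 m.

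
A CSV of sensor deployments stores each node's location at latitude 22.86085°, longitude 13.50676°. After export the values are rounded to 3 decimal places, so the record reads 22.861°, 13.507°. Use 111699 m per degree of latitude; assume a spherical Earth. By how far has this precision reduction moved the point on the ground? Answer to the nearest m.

Δlat = 22.86085 − 22.861 = -0.00015°; Δlon = 13.50676 − 13.507 = -0.00024°.
North–south shift: -0.00015 × 111699 = -16.7549 m.
E–W at 22.861°: -0.00024° × 111699 × cos 22.861° = -0.00024 × 111699 × 0.9215 ≈ -24.702 m.
Combined displacement = (16.7549² + 24.702²)^½ ≈ 29.8482 m.

30 m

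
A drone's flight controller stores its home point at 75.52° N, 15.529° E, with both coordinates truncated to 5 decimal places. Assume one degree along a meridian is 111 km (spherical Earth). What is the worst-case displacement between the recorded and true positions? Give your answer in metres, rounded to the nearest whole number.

1 metres

Truncating at 5 decimal places can drop up to a full unit in the last place, so each coordinate may be off by as much as 1e-05°.
Latitude error → 1e-05 × 111000 = 1.11 m along the meridian.
Longitude error → 1e-05 × 111000 × cos 75.52° = 1e-05 × 111000 × 0.2500 ≈ 0.277547 m.
The two errors are perpendicular, so the maximum displacement is √(1.11² + 0.277547²) ≈ 1.14417 m.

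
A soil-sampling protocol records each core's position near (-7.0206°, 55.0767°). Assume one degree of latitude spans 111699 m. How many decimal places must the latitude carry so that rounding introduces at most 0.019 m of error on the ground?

7 decimal places

One degree of latitude covers 111699 m.
Rounding to N decimal places gives at most 0.5 × 10⁻ᴺ degrees of error, i.e. 0.5 × 10⁻ᴺ × 111699 m.
Need 0.5 × 111699 × 10⁻ᴺ ≤ 0.019 → 10⁻ᴺ ≤ 3.402e-07, so N ≥ 6.47.
So 7 decimal places suffice (0.00558 m); 6 would allow up to 0.0558 m.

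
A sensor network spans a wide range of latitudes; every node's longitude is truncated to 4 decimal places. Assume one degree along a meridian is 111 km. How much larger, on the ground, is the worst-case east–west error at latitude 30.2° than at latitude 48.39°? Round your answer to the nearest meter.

Truncating at 4 decimal places can drop up to a full unit in the last place, so the longitude may be off by as much as 0.0001°.
Error at 30.2° = 0.0001° × 111000 × cos 30.2° ≈ 11.1 × 0.8643 = 9.5935 m.
Error at 48.39° = 0.0001° × 111000 × cos 48.39° ≈ 11.1 × 0.6641 = 7.371 m.
Difference: 9.5935 − 7.371 = 2.2224 m.

2 meters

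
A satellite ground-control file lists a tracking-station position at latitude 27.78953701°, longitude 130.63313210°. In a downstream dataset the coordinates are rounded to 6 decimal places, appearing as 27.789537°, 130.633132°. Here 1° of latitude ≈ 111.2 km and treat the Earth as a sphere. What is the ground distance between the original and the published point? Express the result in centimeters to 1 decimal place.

1.0 centimeters

The latitude changed by +0.00000001° and the longitude by +0.00000010°.
N–S: 0.00000001° × 111200 m/° = 0.001112 m.
E–W at 27.7895°: 0.00000010° × 111200 × cos 27.7895° = 0.00000010 × 111200 × 0.8847 ≈ 0.00983749 m.
Hypotenuse of the two orthogonal shifts: √(0.001112² + 0.00983749²) = 0.00990014 m.
That is 0.00990014 m = 0.99001 cm.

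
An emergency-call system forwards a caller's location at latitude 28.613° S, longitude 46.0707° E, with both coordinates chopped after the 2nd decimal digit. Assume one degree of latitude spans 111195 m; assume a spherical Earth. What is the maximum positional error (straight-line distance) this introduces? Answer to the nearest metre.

1480 metres

Truncating at 2 decimal places can drop up to a full unit in the last place, so each coordinate may be off by as much as 0.01°.
N–S: 0.01° × 111195 m/° = 1111.95 m.
Longitude error → 0.01 × 111195 × cos 28.613° = 0.01 × 111195 × 0.8779 ≈ 976.152 m.
The two errors are perpendicular, so the maximum displacement is √(1111.95² + 976.152²) ≈ 1479.63 m.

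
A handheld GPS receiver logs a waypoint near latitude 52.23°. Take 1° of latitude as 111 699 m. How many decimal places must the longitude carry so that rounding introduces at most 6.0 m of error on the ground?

4 decimal places

At 52.23° one degree of longitude covers 111699 × cos 52.23° ≈ 111699 × 0.6125 ≈ 68414.9 m.
N decimal places → at most half a unit in the last place, 0.5 × 10⁻ᴺ° = 68414.9/2 × 10⁻ᴺ m.
Need 0.5 × 68414.9 × 10⁻ᴺ ≤ 6.0 → 10⁻ᴺ ≤ 1.754e-04, so N ≥ 3.76.
So 4 decimal places suffice (3.42 m); 3 would allow up to 34.2 m.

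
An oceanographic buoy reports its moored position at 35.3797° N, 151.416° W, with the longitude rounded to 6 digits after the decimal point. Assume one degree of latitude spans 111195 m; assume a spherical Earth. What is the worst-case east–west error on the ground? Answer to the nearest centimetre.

5 centimetres

Rounding to 6 decimal places leaves the longitude within ±5e-07° of the true value.
At latitude 35.3797° a degree of longitude spans 111195 m × cos 35.3797° = 111195 × 0.8153 ≈ 90661 m.
So at most 5e-07° × 90661 ≈ 0.0453305 m east–west.
That is 0.0453305 m = 4.533 cm.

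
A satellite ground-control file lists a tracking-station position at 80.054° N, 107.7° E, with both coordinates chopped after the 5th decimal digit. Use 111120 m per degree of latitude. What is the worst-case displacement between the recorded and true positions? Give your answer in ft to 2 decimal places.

Truncating at 5 decimal places can drop up to a full unit in the last place, so each coordinate may be off by as much as 1e-05°.
Latitude error → 1e-05 × 111120 = 1.1112 m along the meridian.
E–W at 80.054°: 1e-05° × 111120 × cos 80.054° = 1e-05 × 111120 × 0.1727 ≈ 0.191926 m.
The two errors are perpendicular, so the maximum displacement is √(1.1112² + 0.191926²) ≈ 1.12765 m.
In feet: 1.12765 m ÷ 0.3048 ≈ 3.6996 ft.

3.70 ft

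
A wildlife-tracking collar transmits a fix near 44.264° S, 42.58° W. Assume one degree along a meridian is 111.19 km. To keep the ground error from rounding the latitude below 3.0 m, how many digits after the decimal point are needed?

One degree of latitude covers 111190 m.
With N decimal places the half-ulp bound is 0.5·10⁻ᴺ°, or 0.5·10⁻ᴺ × 111190 m on the ground.
Setting 55595 × 10⁻ᴺ ≤ 3.0 gives 10ᴺ ≥ 1.853e+04, i.e. N ≥ 4.27.
At 4 places the error can reach 5.56 m, but 5 places keeps it to 0.556 m.

5 decimal places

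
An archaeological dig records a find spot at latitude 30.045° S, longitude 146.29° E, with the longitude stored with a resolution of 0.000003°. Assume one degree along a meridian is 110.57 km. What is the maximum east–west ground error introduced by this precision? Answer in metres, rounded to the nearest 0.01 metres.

0.14 metres

With a 0.000003° grid the true value lies within half a step, ±0.000003°/2 = ±1.5e-06°, of the stored one.
At latitude 30.045° a degree of longitude spans 110570 m × cos 30.045° = 110570 × 0.8656 ≈ 95713 m.
Maximum E–W displacement: 1.5e-06 × 95713 = 0.143569 m.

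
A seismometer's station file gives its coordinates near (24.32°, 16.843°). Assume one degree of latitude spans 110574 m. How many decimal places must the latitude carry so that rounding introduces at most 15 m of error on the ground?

4 decimal places

One degree of latitude covers 110574 m.
Rounding to N decimal places gives at most 0.5 × 10⁻ᴺ degrees of error, i.e. 0.5 × 10⁻ᴺ × 110574 m.
Setting 55287 × 10⁻ᴺ ≤ 15 gives 10ᴺ ≥ 3686, i.e. N ≥ 3.57.
N = 3 would give 55.3 m (too coarse); N = 4 gives 5.53 m ≤ 15 m.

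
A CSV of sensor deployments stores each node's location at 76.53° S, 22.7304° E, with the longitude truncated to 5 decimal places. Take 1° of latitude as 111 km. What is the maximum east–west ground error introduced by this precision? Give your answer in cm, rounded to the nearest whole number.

26 cm

Truncating at 5 decimal places can drop up to a full unit in the last place, so the longitude may be off by as much as 1e-05°.
At latitude 76.53° a degree of longitude spans 111000 m × cos 76.53° = 111000 × 0.2329 ≈ 25855.9 m.
So at most 1e-05° × 25855.9 ≈ 0.258559 m east–west.
That is 0.258559 m = 25.856 cm.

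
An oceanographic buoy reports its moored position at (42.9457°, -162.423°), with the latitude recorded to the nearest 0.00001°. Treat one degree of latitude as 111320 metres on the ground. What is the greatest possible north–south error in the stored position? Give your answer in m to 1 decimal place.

0.6 m

Rounding to 5 decimal places leaves the latitude within ±5e-06° of the true value.
So the N–S error is at most 5e-06 × 111320 = 0.5566 m.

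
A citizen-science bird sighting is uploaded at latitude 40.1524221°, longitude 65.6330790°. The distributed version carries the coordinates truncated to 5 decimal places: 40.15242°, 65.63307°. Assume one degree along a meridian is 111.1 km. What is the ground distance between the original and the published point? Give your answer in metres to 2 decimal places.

0.80 metres

Δlat = 40.1524221 − 40.15242 = +0.0000021°; Δlon = 65.6330790 − 65.63307 = +0.0000090°.
N–S: 0.0000021° × 111100 m/° = 0.23331 m.
East–west at this latitude: 0.0000090° × 111100 × cos 40.1524° ≈ 0.0000090 × 84917.3 = 0.764255 m.
Hypotenuse of the two orthogonal shifts: √(0.23331² + 0.764255²) = 0.799074 m.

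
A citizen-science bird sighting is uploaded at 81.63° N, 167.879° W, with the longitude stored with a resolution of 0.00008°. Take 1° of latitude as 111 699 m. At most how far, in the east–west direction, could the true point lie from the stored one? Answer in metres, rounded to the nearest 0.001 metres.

0.650 metres

With a 0.00008° grid the true value lies within half a step, ±0.00008°/2 = ±4e-05°, of the stored one.
Parallels shrink by cos φ, so at 81.63° a degree of longitude is 111699 × 0.1456 ≈ 16259.5 m.
So at most 4e-05° × 16259.5 ≈ 0.650379 m east–west.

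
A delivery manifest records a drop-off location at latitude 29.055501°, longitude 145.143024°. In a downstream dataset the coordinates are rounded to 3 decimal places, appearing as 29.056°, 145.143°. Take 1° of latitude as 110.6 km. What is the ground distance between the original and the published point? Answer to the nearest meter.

55 meters

The latitude changed by -0.000499° and the longitude by +0.000024°.
North–south shift: -0.000499 × 110600 = -55.1894 m.
E–W at 29.056°: 0.000024° × 110600 × cos 29.056° = 0.000024 × 110600 × 0.8741 ≈ 2.32033 m.
Combined displacement = (55.1894² + 2.32033²)^½ ≈ 55.2382 m.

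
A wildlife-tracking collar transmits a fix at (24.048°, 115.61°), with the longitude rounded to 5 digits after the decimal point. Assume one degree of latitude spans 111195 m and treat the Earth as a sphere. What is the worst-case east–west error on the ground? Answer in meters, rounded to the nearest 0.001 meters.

0.508 meters

Rounding to 5 decimal places leaves the longitude within ±5e-06° of the true value.
At latitude 24.048° a degree of longitude spans 111195 m × cos 24.048° = 111195 × 0.9132 ≈ 101544 m.
So at most 5e-06° × 101544 ≈ 0.507719 m east–west.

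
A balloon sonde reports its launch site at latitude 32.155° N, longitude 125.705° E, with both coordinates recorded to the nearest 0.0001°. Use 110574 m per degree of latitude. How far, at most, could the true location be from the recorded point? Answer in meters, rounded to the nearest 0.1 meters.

7.2 meters

Rounding to 4 decimal places leaves each coordinate within ±5e-05° of the true value.
N–S: 5e-05° × 110574 m/° = 5.5287 m.
E–W at 32.155°: 5e-05° × 110574 × cos 32.155° = 5e-05 × 110574 × 0.8466 ≈ 4.68066 m.
Worst case both components are at the extreme and orthogonal: √(5.5287² + 4.68066²) ≈ 7.24397 m.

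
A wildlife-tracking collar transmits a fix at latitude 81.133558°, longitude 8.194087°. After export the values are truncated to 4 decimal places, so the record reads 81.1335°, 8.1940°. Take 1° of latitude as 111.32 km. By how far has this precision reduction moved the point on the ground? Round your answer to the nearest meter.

7 meters

The latitude changed by +0.000058° and the longitude by +0.000087°.
N–S: 0.000058° × 111320 m/° = 6.45656 m.
E–W at 81.1335°: 0.000087° × 111320 × cos 81.1335° = 0.000087 × 111320 × 0.1541 ≈ 1.49275 m.
Hypotenuse of the two orthogonal shifts: √(6.45656² + 1.49275²) = 6.62687 m.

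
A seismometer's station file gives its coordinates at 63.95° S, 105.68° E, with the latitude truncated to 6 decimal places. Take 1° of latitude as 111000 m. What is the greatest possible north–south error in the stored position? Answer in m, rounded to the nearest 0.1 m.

Truncating at 6 decimal places can drop up to a full unit in the last place, so the latitude may be off by as much as 1e-06°.
So the N–S error is at most 1e-06 × 111000 = 0.111 m.

0.1 m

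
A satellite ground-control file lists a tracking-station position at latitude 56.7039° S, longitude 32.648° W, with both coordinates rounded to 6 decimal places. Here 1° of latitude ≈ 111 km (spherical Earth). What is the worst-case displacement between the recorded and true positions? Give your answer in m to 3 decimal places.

Rounding to 6 decimal places leaves each coordinate within ±5e-07° of the true value.
Latitude error → 5e-07 × 111000 = 0.0555 m along the meridian.
East–west component at 56.7039°: 5e-07° × 111000 × cos 56.7039° ≈ 5e-07 × 60935.2 ≈ 0.0304676 m.
Combining orthogonally: (0.0555² + 0.0304676²)^½ ≈ 0.0633129 m.

0.063 m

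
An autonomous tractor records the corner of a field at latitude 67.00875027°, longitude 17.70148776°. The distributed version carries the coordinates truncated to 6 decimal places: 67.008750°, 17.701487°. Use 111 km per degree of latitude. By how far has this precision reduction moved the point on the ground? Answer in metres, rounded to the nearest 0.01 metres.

0.04 metres

Δlat = 67.00875027 − 67.008750 = +0.00000027°; Δlon = 17.70148776 − 17.701487 = +0.00000076°.
North–south shift: 0.00000027 × 111000 = 0.02997 m.
E–W at 67.0088°: 0.00000076° × 111000 × cos 67.0088° = 0.00000076 × 111000 × 0.3906 ≈ 0.0329502 m.
Distance: √(0.02997² + 0.0329502²) ≈ 0.0445412 m.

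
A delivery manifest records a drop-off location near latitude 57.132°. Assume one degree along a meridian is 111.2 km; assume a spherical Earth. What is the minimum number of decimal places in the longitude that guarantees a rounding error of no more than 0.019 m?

At 57.132° one degree of longitude covers 111200 × cos 57.132° ≈ 111200 × 0.5427 ≈ 60348.8 m.
Rounding to N decimal places gives at most 0.5 × 10⁻ᴺ degrees of error, i.e. 0.5 × 10⁻ᴺ × 60348.8 m.
Setting 30174.4 × 10⁻ᴺ ≤ 0.019 gives 10ᴺ ≥ 1.588e+06, i.e. N ≥ 6.20.
At 6 places the error can reach 0.0302 m, but 7 places keeps it to 0.00302 m.

7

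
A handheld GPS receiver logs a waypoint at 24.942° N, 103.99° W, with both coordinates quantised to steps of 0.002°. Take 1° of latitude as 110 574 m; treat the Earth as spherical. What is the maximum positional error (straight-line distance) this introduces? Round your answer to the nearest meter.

With a 0.002° grid the true value lies within half a step, ±0.002°/2 = ±0.001°, of the stored one.
North–south component: 0.001° × 110574 = 110.574 m.
East–west component at 24.942°: 0.001° × 110574 × cos 24.942° ≈ 0.001 × 100261 ≈ 100.261 m.
Worst case both components are at the extreme and orthogonal: √(110.574² + 100.261²) ≈ 149.261 m.

149 meters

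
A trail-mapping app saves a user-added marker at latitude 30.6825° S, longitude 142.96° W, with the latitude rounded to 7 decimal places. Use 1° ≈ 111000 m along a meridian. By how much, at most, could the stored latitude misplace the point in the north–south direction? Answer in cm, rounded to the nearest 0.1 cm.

0.6 cm

Rounding to 7 decimal places leaves the latitude within ±5e-08° of the true value.
North–south distance: 5e-08° × 111000 m/° = 0.00555 m.
That is 0.00555 m = 0.555 cm.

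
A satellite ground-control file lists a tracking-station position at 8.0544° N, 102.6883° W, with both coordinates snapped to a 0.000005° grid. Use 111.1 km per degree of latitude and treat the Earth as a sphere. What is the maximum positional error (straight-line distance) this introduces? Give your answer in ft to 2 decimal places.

1.28 ft

With a 0.000005° grid the true value lies within half a step, ±0.000005°/2 = ±2.5e-06°, of the stored one.
Latitude error → 2.5e-06 × 111100 = 0.27775 m along the meridian.
East–west component at 8.0544°: 2.5e-06° × 111100 × cos 8.0544° ≈ 2.5e-06 × 110004 ≈ 0.27501 m.
Worst case both components are at the extreme and orthogonal: √(0.27775² + 0.27501²) ≈ 0.390865 m.
Converting: 0.390865 m × 3.2808 ft/m ≈ 1.2824 ft.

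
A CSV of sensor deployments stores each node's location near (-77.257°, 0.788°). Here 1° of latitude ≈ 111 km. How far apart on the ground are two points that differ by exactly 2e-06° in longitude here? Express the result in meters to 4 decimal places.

0.0490 meters

At 77.257° a degree of longitude is 111000 × cos 77.257° ≈ 24484.2 m, so 2e-06° corresponds to 0.0489684 m.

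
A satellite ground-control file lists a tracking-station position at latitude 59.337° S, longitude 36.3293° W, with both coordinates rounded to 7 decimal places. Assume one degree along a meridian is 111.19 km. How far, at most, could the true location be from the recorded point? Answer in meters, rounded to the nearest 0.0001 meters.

Rounding to 7 decimal places leaves each coordinate within ±5e-08° of the true value.
N–S: 5e-08° × 111190 m/° = 0.0055595 m.
East–west component at 59.337°: 5e-08° × 111190 × cos 59.337° ≈ 5e-08 × 56705.5 ≈ 0.00283528 m.
Worst case both components are at the extreme and orthogonal: √(0.0055595² + 0.00283528²) ≈ 0.00624074 m.

0.0062 meters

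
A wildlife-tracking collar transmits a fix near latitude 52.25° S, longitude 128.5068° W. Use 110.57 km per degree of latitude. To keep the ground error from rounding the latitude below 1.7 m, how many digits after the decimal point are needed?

5 decimal places

One degree of latitude covers 110570 m.
Rounding to N decimal places gives at most 0.5 × 10⁻ᴺ degrees of error, i.e. 0.5 × 10⁻ᴺ × 110570 m.
Setting 55285 × 10⁻ᴺ ≤ 1.7 gives 10ᴺ ≥ 3.252e+04, i.e. N ≥ 4.51.
N = 4 would give 5.53 m (too coarse); N = 5 gives 0.553 m ≤ 1.7 m.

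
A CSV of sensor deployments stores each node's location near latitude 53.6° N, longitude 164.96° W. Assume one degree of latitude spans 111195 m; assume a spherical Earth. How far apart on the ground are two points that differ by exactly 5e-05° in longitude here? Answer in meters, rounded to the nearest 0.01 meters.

5e-05° of longitude at 53.6° is 5e-05 × 111195 × cos 53.6° ≈ 5e-05 × 65985.2 = 3.29926 m.

3.30 meters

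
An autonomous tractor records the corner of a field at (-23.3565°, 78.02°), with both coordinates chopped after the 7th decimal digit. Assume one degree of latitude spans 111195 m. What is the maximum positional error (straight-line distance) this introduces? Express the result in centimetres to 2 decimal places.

Truncating at 7 decimal places can drop up to a full unit in the last place, so each coordinate may be off by as much as 1e-07°.
N–S: 1e-07° × 111195 m/° = 0.0111195 m.
East–west component at 23.3565°: 1e-07° × 111195 × cos 23.3565° ≈ 1e-07 × 102083 ≈ 0.0102083 m.
Combining orthogonally: (0.0111195² + 0.0102083²)^½ ≈ 0.0150948 m.
That is 0.0150948 m = 1.5095 cm.

1.51 centimetres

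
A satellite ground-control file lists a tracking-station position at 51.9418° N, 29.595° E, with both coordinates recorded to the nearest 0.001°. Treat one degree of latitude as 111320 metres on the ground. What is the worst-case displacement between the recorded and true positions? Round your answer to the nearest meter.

65 meters

Rounding to 3 decimal places leaves each coordinate within ±0.0005° of the true value.
N–S: 0.0005° × 111320 m/° = 55.66 m.
E–W at 51.9418°: 0.0005° × 111320 × cos 51.9418° = 0.0005 × 111320 × 0.6165 ≈ 34.3123 m.
Worst case both components are at the extreme and orthogonal: √(55.66² + 34.3123²) ≈ 65.3863 m.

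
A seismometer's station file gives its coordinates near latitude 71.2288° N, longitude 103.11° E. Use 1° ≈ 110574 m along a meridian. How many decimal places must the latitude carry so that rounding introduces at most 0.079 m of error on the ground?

One degree of latitude covers 110574 m.
With N decimal places the half-ulp bound is 0.5·10⁻ᴺ°, or 0.5·10⁻ᴺ × 110574 m on the ground.
Need 0.5 × 110574 × 10⁻ᴺ ≤ 0.079 → 10⁻ᴺ ≤ 1.429e-06, so N ≥ 5.84.
N = 5 would give 0.553 m (too coarse); N = 6 gives 0.0553 m ≤ 0.079 m.

6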